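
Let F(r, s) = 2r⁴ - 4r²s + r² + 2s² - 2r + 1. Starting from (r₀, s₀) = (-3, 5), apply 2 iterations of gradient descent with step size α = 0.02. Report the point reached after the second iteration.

∇F = (8r³ - 8rs + 2r - 2, -4r² + 4s)
Step 1: at (-3, 5), ∇F = (-104, -16) → (-3, 5) − 0.02·(-104, -16) = (-0.92, 5.32)
Step 2: at (-0.92, 5.32), ∇F = (29.085696, 17.8944) → (-0.92, 5.32) − 0.02·(29.085696, 17.8944) = (-1.50171392, 4.962112)

(-1.50171392, 4.962112)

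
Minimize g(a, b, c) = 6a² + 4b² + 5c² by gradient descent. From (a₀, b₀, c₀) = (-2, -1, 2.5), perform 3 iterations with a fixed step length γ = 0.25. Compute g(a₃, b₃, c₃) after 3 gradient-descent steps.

1895.95703125

∇g = (12a, 8b, 10c)
(a₁, b₁, c₁) = (-2, -1, 2.5) − 0.25·(-24, -8, 25) = (4, 1, -3.75)
(a₂, b₂, c₂) = (4, 1, -3.75) − 0.25·(48, 8, -37.5) = (-8, -1, 5.625)
(a₃, b₃, c₃) = (-8, -1, 5.625) − 0.25·(-96, -8, 56.25) = (16, 1, -8.4375)
g(16, 1, -8.4375) = 1895.95703125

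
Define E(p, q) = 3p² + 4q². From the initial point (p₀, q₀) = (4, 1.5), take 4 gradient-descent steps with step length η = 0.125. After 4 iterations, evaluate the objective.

∇E = (6p, 8q)
Step 1: at (4, 1.5), ∇E = (24, 12) → (4, 1.5) − 0.125·(24, 12) = (1, 0)
Step 2: at (1, 0), ∇E = (6, 0) → (1, 0) − 0.125·(6, 0) = (0.25, 0)
Step 3: at (0.25, 0), ∇E = (1.5, 0) → (0.25, 0) − 0.125·(1.5, 0) = (0.0625, 0)
Step 4: at (0.0625, 0), ∇E = (0.375, 0) → (0.0625, 0) − 0.125·(0.375, 0) = (0.015625, 0)
E(0.015625, 0) = 0.000732421875

0.000732421875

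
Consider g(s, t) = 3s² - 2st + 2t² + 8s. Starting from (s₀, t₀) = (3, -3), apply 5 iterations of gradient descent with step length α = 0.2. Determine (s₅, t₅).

∇g = (6s - 2t + 8, -2s + 4t)
Step 1: at (3, -3), ∇g = (32, -18) → (3, -3) − 0.2·(32, -18) = (-3.4, 0.6)
Step 2: at (-3.4, 0.6), ∇g = (-13.6, 9.2) → (-3.4, 0.6) − 0.2·(-13.6, 9.2) = (-0.68, -1.24)
Step 3: at (-0.68, -1.24), ∇g = (6.4, -3.6) → (-0.68, -1.24) − 0.2·(6.4, -3.6) = (-1.96, -0.52)
Step 4: at (-1.96, -0.52), ∇g = (-2.72, 1.84) → (-1.96, -0.52) − 0.2·(-2.72, 1.84) = (-1.416, -0.888)
Step 5: at (-1.416, -0.888), ∇g = (1.28, -0.72) → (-1.416, -0.888) − 0.2·(1.28, -0.72) = (-1.672, -0.744)

(-1.672, -0.744)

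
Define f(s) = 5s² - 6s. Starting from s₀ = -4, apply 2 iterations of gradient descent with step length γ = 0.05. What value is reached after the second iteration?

f′(s) = 10s - 6
s₁ = -4 − 0.05·(-46) = -1.7
s₂ = -1.7 − 0.05·(-23) = -0.55

-0.55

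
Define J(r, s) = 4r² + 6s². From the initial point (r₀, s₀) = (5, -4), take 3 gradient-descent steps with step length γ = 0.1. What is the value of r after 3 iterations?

∇J = (8r, 12s)
(r₁, s₁) = (5, -4) − 0.1·(40, -48) = (1, 0.8)
(r₂, s₂) = (1, 0.8) − 0.1·(8, 9.6) = (0.2, -0.16)
(r₃, s₃) = (0.2, -0.16) − 0.1·(1.6, -1.92) = (0.04, 0.032)
r = 0.04

0.04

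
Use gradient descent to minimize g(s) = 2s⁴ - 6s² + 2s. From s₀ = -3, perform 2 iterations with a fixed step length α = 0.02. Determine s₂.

0.62630144

g′(s) = 8s³ - 12s + 2
s₁ = -3 − 0.02·(-178) = 0.56
s₂ = 0.56 − 0.02·(-3.315072) = 0.62630144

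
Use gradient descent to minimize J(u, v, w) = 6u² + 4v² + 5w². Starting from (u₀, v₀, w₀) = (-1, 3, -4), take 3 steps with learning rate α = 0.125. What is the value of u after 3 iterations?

0.125

∇J = (12u, 8v, 10w)
Step 1: at (-1, 3, -4), ∇J = (-12, 24, -40) → (-1, 3, -4) − 0.125·(-12, 24, -40) = (0.5, 0, 1)
Step 2: at (0.5, 0, 1), ∇J = (6, 0, 10) → (0.5, 0, 1) − 0.125·(6, 0, 10) = (-0.25, 0, -0.25)
Step 3: at (-0.25, 0, -0.25), ∇J = (-3, 0, -2.5) → (-0.25, 0, -0.25) − 0.125·(-3, 0, -2.5) = (0.125, 0, 0.0625)
u = 0.125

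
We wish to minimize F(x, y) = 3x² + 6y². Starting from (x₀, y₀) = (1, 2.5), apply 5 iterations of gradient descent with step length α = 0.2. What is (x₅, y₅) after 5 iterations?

(-0.00032, -13.4456)

∇F = (6x, 12y)
(x₁, y₁) = (1, 2.5) − 0.2·(6, 30) = (-0.2, -3.5)
(x₂, y₂) = (-0.2, -3.5) − 0.2·(-1.2, -42) = (0.04, 4.9)
(x₃, y₃) = (0.04, 4.9) − 0.2·(0.24, 58.8) = (-0.008, -6.86)
(x₄, y₄) = (-0.008, -6.86) − 0.2·(-0.048, -82.32) = (0.0016, 9.604)
(x₅, y₅) = (0.0016, 9.604) − 0.2·(0.0096, 115.248) = (-0.00032, -13.4456)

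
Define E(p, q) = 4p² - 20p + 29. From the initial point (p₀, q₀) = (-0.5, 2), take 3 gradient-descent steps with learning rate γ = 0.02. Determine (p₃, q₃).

∇E = (8p - 20, 0)
(p₁, q₁) = (-0.5, 2) − 0.02·(-24, 0) = (-0.02, 2)
(p₂, q₂) = (-0.02, 2) − 0.02·(-20.16, 0) = (0.3832, 2)
(p₃, q₃) = (0.3832, 2) − 0.02·(-16.9344, 0) = (0.721888, 2)

(0.721888, 2)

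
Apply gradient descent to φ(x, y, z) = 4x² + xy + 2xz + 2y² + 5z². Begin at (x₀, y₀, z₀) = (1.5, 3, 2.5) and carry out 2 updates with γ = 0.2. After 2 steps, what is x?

∇φ = (8x + y + 2z, x + 4y, 2x + 10z)
Step 1: at (1.5, 3, 2.5), ∇φ = (20, 13.5, 28) → (1.5, 3, 2.5) − 0.2·(20, 13.5, 28) = (-2.5, 0.3, -3.1)
Step 2: at (-2.5, 0.3, -3.1), ∇φ = (-25.9, -1.3, -36) → (-2.5, 0.3, -3.1) − 0.2·(-25.9, -1.3, -36) = (2.68, 0.56, 4.1)
x = 2.68

2.68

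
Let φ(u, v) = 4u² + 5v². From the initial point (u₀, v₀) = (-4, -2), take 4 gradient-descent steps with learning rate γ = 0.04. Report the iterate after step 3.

∇φ = (8u, 10v)
Step 1: at (-4, -2), ∇φ = (-32, -20) → (-4, -2) − 0.04·(-32, -20) = (-2.72, -1.2)
Step 2: at (-2.72, -1.2), ∇φ = (-21.76, -12) → (-2.72, -1.2) − 0.04·(-21.76, -12) = (-1.8496, -0.72)
Step 3: at (-1.8496, -0.72), ∇φ = (-14.7968, -7.2) → (-1.8496, -0.72) − 0.04·(-14.7968, -7.2) = (-1.257728, -0.432)

(-1.257728, -0.432)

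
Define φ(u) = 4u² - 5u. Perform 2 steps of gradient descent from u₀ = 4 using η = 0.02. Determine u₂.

3.0064

φ′(u) = 8u - 5
Step 1: φ′(4) = 27; u₁ = 4 − 0.02·27 = 3.46
Step 2: φ′(3.46) = 22.68; u₂ = 3.46 − 0.02·22.68 = 3.0064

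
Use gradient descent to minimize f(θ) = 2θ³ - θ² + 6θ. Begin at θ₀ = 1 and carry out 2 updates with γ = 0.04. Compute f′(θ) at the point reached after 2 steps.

5.97735936

f′(θ) = 6θ² - 2θ + 6
Step 1: f′(1) = 10; θ₁ = 1 − 0.04·10 = 0.6
Step 2: f′(0.6) = 6.96; θ₂ = 0.6 − 0.04·6.96 = 0.3216
f′(θ) at (0.3216) = 5.97735936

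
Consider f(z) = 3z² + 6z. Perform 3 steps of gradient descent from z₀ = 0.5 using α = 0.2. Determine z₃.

-1.012

f′(z) = 6z + 6
z₁ = 0.5 − 0.2·9 = -1.3
z₂ = -1.3 − 0.2·(-1.8) = -0.94
z₃ = -0.94 − 0.2·0.36 = -1.012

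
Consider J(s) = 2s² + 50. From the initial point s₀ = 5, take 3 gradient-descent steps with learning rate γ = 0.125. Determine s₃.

J′(s) = 4s
s₁ = 5 − 0.125·20 = 2.5
s₂ = 2.5 − 0.125·10 = 1.25
s₃ = 1.25 − 0.125·5 = 0.625

0.625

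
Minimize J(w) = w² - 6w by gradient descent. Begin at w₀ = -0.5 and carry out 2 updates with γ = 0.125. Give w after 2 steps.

J′(w) = 2w - 6
Step 1: J′(-0.5) = -7; w₁ = -0.5 − 0.125·(-7) = 0.375
Step 2: J′(0.375) = -5.25; w₂ = 0.375 − 0.125·(-5.25) = 1.03125

1.03125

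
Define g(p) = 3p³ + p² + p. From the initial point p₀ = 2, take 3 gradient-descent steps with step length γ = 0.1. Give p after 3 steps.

g′(p) = 9p² + 2p + 1
Step 1: g′(2) = 41; p₁ = 2 − 0.1·41 = -2.1
Step 2: g′(-2.1) = 36.49; p₂ = -2.1 − 0.1·36.49 = -5.749
Step 3: g′(-5.749) = 286.961009; p₃ = -5.749 − 0.1·286.961009 = -34.4451009

-34.4451009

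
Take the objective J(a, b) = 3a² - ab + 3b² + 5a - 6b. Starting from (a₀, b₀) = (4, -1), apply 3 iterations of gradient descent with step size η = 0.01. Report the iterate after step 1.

∇J = (6a - b + 5, -a + 6b - 6)
(a₁, b₁) = (4, -1) − 0.01·(30, -16) = (3.7, -0.84)

(3.7, -0.84)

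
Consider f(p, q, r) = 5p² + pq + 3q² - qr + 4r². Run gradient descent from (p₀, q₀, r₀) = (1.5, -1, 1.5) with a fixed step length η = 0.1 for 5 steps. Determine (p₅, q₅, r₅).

(0.00286, -0.01302, -0.00474)

∇f = (10p + q, p + 6q - r, -q + 8r)
(p₁, q₁, r₁) = (1.5, -1, 1.5) − 0.1·(14, -6, 13) = (0.1, -0.4, 0.2)
(p₂, q₂, r₂) = (0.1, -0.4, 0.2) − 0.1·(0.6, -2.5, 2) = (0.04, -0.15, 0)
(p₃, q₃, r₃) = (0.04, -0.15, 0) − 0.1·(0.25, -0.86, 0.15) = (0.015, -0.064, -0.015)
(p₄, q₄, r₄) = (0.015, -0.064, -0.015) − 0.1·(0.086, -0.354, -0.056) = (0.0064, -0.0286, -0.0094)
(p₅, q₅, r₅) = (0.0064, -0.0286, -0.0094) − 0.1·(0.0354, -0.1558, -0.0466) = (0.00286, -0.01302, -0.00474)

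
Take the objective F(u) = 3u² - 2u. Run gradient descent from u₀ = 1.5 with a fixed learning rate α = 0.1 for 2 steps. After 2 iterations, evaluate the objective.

-0.2288

F′(u) = 6u - 2
Step 1: F′(1.5) = 7; u₁ = 1.5 − 0.1·7 = 0.8
Step 2: F′(0.8) = 2.8; u₂ = 0.8 − 0.1·2.8 = 0.52
F(0.52) = -0.2288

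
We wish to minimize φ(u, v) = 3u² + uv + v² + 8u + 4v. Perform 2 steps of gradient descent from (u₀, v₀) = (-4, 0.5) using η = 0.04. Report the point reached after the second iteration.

∇φ = (6u + v + 8, u + 2v + 4)
Step 1: at (-4, 0.5), ∇φ = (-15.5, 1) → (-4, 0.5) − 0.04·(-15.5, 1) = (-3.38, 0.46)
Step 2: at (-3.38, 0.46), ∇φ = (-11.82, 1.54) → (-3.38, 0.46) − 0.04·(-11.82, 1.54) = (-2.9072, 0.3984)

(-2.9072, 0.3984)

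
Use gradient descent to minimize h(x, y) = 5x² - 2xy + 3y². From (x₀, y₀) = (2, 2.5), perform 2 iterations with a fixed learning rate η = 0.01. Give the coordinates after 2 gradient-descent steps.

(1.7128, 2.2836)

∇h = (10x - 2y, -2x + 6y)
(x₁, y₁) = (2, 2.5) − 0.01·(15, 11) = (1.85, 2.39)
(x₂, y₂) = (1.85, 2.39) − 0.01·(13.72, 10.64) = (1.7128, 2.2836)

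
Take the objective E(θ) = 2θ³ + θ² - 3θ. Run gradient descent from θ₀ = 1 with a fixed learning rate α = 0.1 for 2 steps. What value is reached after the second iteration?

E′(θ) = 6θ² + 2θ - 3
Step 1: E′(1) = 5; θ₁ = 1 − 0.1·5 = 0.5
Step 2: E′(0.5) = -0.5; θ₂ = 0.5 − 0.1·(-0.5) = 0.55

0.55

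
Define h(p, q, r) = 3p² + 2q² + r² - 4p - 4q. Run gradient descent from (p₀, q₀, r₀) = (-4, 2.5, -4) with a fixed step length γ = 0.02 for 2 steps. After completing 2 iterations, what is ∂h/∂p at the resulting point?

∇h = (6p - 4, 4q - 4, 2r)
Step 1: at (-4, 2.5, -4), ∇h = (-28, 6, -8) → (-4, 2.5, -4) − 0.02·(-28, 6, -8) = (-3.44, 2.38, -3.84)
Step 2: at (-3.44, 2.38, -3.84), ∇h = (-24.64, 5.52, -7.68) → (-3.44, 2.38, -3.84) − 0.02·(-24.64, 5.52, -7.68) = (-2.9472, 2.2696, -3.6864)
∂h/∂p at (-2.9472, 2.2696, -3.6864) = -21.6832

-21.6832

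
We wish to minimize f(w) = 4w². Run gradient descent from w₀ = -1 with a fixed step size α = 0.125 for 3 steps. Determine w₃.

0

f′(w) = 8w
Step 1: f′(-1) = -8; w₁ = -1 − 0.125·(-8) = 0
Step 2: f′(0) = 0; w₂ = 0 − 0.125·0 = 0
Step 3: f′(0) = 0; w₃ = 0 − 0.125·0 = 0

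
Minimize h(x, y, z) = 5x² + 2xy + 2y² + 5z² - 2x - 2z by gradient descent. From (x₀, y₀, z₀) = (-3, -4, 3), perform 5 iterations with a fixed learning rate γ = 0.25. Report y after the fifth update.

∇h = (10x + 2y - 2, 2x + 4y, 10z - 2)
(x₁, y₁, z₁) = (-3, -4, 3) − 0.25·(-40, -22, 28) = (7, 1.5, -4)
(x₂, y₂, z₂) = (7, 1.5, -4) − 0.25·(71, 20, -42) = (-10.75, -3.5, 6.5)
(x₃, y₃, z₃) = (-10.75, -3.5, 6.5) − 0.25·(-116.5, -35.5, 63) = (18.375, 5.375, -9.25)
(x₄, y₄, z₄) = (18.375, 5.375, -9.25) − 0.25·(192.5, 58.25, -94.5) = (-29.75, -9.1875, 14.375)
(x₅, y₅, z₅) = (-29.75, -9.1875, 14.375) − 0.25·(-317.875, -96.25, 141.75) = (49.71875, 14.875, -21.0625)
y = 14.875

14.875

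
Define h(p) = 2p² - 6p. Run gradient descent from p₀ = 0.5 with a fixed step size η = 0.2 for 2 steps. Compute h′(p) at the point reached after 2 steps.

-0.16

h′(p) = 4p - 6
Step 1: h′(0.5) = -4; p₁ = 0.5 − 0.2·(-4) = 1.3
Step 2: h′(1.3) = -0.8; p₂ = 1.3 − 0.2·(-0.8) = 1.46
h′(p) at (1.46) = -0.16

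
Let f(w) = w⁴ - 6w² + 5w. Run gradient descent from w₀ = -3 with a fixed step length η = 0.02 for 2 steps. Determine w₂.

f′(w) = 4w³ - 12w + 5
w₁ = -3 − 0.02·(-67) = -1.66
w₂ = -1.66 − 0.02·6.622816 = -1.79245632

-1.79245632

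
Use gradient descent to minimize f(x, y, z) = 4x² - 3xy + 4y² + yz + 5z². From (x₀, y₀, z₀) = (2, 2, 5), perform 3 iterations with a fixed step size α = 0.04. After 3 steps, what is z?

0.976512

∇f = (8x - 3y, -3x + 8y + z, y + 10z)
Step 1: at (2, 2, 5), ∇f = (10, 15, 52) → (2, 2, 5) − 0.04·(10, 15, 52) = (1.6, 1.4, 2.92)
Step 2: at (1.6, 1.4, 2.92), ∇f = (8.6, 9.32, 30.6) → (1.6, 1.4, 2.92) − 0.04·(8.6, 9.32, 30.6) = (1.256, 1.0272, 1.696)
Step 3: at (1.256, 1.0272, 1.696), ∇f = (6.9664, 6.1456, 17.9872) → (1.256, 1.0272, 1.696) − 0.04·(6.9664, 6.1456, 17.9872) = (0.977344, 0.781376, 0.976512)
z = 0.976512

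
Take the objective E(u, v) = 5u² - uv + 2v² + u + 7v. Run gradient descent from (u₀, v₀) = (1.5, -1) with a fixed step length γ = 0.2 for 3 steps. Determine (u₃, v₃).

(-2.048, -1.52)

∇E = (10u - v + 1, -u + 4v + 7)
(u₁, v₁) = (1.5, -1) − 0.2·(17, 1.5) = (-1.9, -1.3)
(u₂, v₂) = (-1.9, -1.3) − 0.2·(-16.7, 3.7) = (1.44, -2.04)
(u₃, v₃) = (1.44, -2.04) − 0.2·(17.44, -2.6) = (-2.048, -1.52)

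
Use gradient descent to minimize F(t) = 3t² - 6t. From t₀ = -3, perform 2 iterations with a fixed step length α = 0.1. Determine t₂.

F′(t) = 6t - 6
Step 1: F′(-3) = -24; t₁ = -3 − 0.1·(-24) = -0.6
Step 2: F′(-0.6) = -9.6; t₂ = -0.6 − 0.1·(-9.6) = 0.36

0.36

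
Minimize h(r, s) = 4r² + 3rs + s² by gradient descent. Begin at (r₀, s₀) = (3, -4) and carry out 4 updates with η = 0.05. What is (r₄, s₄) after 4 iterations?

(1.68429375, -3.79485)

∇h = (8r + 3s, 3r + 2s)
(r₁, s₁) = (3, -4) − 0.05·(12, 1) = (2.4, -4.05)
(r₂, s₂) = (2.4, -4.05) − 0.05·(7.05, -0.9) = (2.0475, -4.005)
(r₃, s₃) = (2.0475, -4.005) − 0.05·(4.365, -1.8675) = (1.82925, -3.911625)
(r₄, s₄) = (1.82925, -3.911625) − 0.05·(2.899125, -2.3355) = (1.68429375, -3.79485)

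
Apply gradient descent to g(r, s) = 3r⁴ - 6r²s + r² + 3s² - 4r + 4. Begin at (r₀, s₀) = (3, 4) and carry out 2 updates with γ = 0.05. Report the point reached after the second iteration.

∇g = (12r³ - 12rs + 2r - 4, -6r² + 6s)
(r₁, s₁) = (3, 4) − 0.05·(182, -30) = (-6.1, 5.5)
(r₂, s₂) = (-6.1, 5.5) − 0.05·(-2337.372, -190.26) = (110.7686, 15.013)

(110.7686, 15.013)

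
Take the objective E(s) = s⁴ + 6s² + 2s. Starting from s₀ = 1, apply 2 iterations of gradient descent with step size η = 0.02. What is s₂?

0.42542848

E′(s) = 4s³ + 12s + 2
Step 1: E′(1) = 18; s₁ = 1 − 0.02·18 = 0.64
Step 2: E′(0.64) = 10.728576; s₂ = 0.64 − 0.02·10.728576 = 0.42542848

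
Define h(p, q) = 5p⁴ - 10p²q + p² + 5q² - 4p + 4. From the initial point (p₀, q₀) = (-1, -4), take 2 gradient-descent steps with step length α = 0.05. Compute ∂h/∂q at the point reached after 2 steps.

-66969.85769

∇h = (20p³ - 20pq + 2p - 4, -10p² + 10q)
Step 1: at (-1, -4), ∇h = (-106, -50) → (-1, -4) − 0.05·(-106, -50) = (4.3, -1.5)
Step 2: at (4.3, -1.5), ∇h = (1723.74, -199.9) → (4.3, -1.5) − 0.05·(1723.74, -199.9) = (-81.887, 8.495)
∂h/∂q at (-81.887, 8.495) = -66969.85769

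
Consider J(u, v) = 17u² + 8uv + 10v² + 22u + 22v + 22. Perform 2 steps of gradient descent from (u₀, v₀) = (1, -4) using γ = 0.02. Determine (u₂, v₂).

(0.2064, -2.3232)

∇J = (34u + 8v + 22, 8u + 20v + 22)
Step 1: at (1, -4), ∇J = (24, -50) → (1, -4) − 0.02·(24, -50) = (0.52, -3)
Step 2: at (0.52, -3), ∇J = (15.68, -33.84) → (0.52, -3) − 0.02·(15.68, -33.84) = (0.2064, -2.3232)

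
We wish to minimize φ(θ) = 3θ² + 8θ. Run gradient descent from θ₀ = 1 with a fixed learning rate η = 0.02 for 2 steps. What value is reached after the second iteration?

φ′(θ) = 6θ + 8
θ₁ = 1 − 0.02·14 = 0.72
θ₂ = 0.72 − 0.02·12.32 = 0.4736

0.4736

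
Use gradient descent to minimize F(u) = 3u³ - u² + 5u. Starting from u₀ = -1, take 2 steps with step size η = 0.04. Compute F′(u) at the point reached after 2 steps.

F′(u) = 9u² - 2u + 5
Step 1: F′(-1) = 16; u₁ = -1 − 0.04·16 = -1.64
Step 2: F′(-1.64) = 32.4864; u₂ = -1.64 − 0.04·32.4864 = -2.939456
F′(u) at (-2.939456) = 88.642526183424

88.642526183424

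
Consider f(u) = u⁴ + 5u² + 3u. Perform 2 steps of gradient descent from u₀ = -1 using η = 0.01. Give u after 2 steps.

f′(u) = 4u³ + 10u + 3
u₁ = -1 − 0.01·(-11) = -0.89
u₂ = -0.89 − 0.01·(-8.719876) = -0.80280124

-0.80280124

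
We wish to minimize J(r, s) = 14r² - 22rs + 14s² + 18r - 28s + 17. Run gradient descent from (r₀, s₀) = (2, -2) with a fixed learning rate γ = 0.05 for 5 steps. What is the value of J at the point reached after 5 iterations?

∇J = (28r - 22s + 18, -22r + 28s - 28)
Step 1: at (2, -2), ∇J = (118, -128) → (2, -2) − 0.05·(118, -128) = (-3.9, 4.4)
Step 2: at (-3.9, 4.4), ∇J = (-188, 181) → (-3.9, 4.4) − 0.05·(-188, 181) = (5.5, -4.65)
Step 3: at (5.5, -4.65), ∇J = (274.3, -279.2) → (5.5, -4.65) − 0.05·(274.3, -279.2) = (-8.215, 9.31)
Step 4: at (-8.215, 9.31), ∇J = (-416.84, 413.41) → (-8.215, 9.31) − 0.05·(-416.84, 413.41) = (12.627, -11.3605)
Step 5: at (12.627, -11.3605), ∇J = (621.487, -623.888) → (12.627, -11.3605) − 0.05·(621.487, -623.888) = (-18.44735, 19.8339)
J(-18.44735, 19.8339) = 17450.658550885

17450.658550885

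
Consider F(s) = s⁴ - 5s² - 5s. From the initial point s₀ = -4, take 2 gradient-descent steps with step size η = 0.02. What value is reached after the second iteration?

F′(s) = 4s³ - 10s - 5
s₁ = -4 − 0.02·(-221) = 0.42
s₂ = 0.42 − 0.02·(-8.903648) = 0.59807296

0.59807296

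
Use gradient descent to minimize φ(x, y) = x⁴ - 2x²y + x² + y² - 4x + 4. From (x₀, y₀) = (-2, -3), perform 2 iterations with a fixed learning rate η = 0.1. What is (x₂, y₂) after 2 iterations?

(-32.9696, 2.592)

∇φ = (4x³ - 4xy + 2x - 4, -2x² + 2y)
Step 1: at (-2, -3), ∇φ = (-64, -14) → (-2, -3) − 0.1·(-64, -14) = (4.4, -1.6)
Step 2: at (4.4, -1.6), ∇φ = (373.696, -41.92) → (4.4, -1.6) − 0.1·(373.696, -41.92) = (-32.9696, 2.592)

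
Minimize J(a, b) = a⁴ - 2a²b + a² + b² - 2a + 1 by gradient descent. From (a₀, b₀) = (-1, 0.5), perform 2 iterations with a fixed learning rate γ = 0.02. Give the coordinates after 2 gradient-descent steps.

(-0.78689024, 0.530176)

∇J = (4a³ - 4ab + 2a - 2, -2a² + 2b)
(a₁, b₁) = (-1, 0.5) − 0.02·(-6, -1) = (-0.88, 0.52)
(a₂, b₂) = (-0.88, 0.52) − 0.02·(-4.655488, -0.5088) = (-0.78689024, 0.530176)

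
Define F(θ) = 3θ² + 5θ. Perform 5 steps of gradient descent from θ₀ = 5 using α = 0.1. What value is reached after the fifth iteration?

F′(θ) = 6θ + 5
Step 1: F′(5) = 35; θ₁ = 5 − 0.1·35 = 1.5
Step 2: F′(1.5) = 14; θ₂ = 1.5 − 0.1·14 = 0.1
Step 3: F′(0.1) = 5.6; θ₃ = 0.1 − 0.1·5.6 = -0.46
Step 4: F′(-0.46) = 2.24; θ₄ = -0.46 − 0.1·2.24 = -0.684
Step 5: F′(-0.684) = 0.896; θ₅ = -0.684 − 0.1·0.896 = -0.7736

-0.7736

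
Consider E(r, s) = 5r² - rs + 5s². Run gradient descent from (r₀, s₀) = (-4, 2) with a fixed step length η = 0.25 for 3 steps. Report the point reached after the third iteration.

∇E = (10r - s, -r + 10s)
Step 1: at (-4, 2), ∇E = (-42, 24) → (-4, 2) − 0.25·(-42, 24) = (6.5, -4)
Step 2: at (6.5, -4), ∇E = (69, -46.5) → (6.5, -4) − 0.25·(69, -46.5) = (-10.75, 7.625)
Step 3: at (-10.75, 7.625), ∇E = (-115.125, 87) → (-10.75, 7.625) − 0.25·(-115.125, 87) = (18.03125, -14.125)

(18.03125, -14.125)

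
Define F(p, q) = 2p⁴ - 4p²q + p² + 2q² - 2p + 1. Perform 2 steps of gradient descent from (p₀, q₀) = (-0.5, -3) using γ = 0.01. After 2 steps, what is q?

∇F = (8p³ - 8pq + 2p - 2, -4p² + 4q)
Step 1: at (-0.5, -3), ∇F = (-16, -13) → (-0.5, -3) − 0.01·(-16, -13) = (-0.34, -2.87)
Step 2: at (-0.34, -2.87), ∇F = (-10.800832, -11.9424) → (-0.34, -2.87) − 0.01·(-10.800832, -11.9424) = (-0.23199168, -2.750576)
q = -2.750576

-2.750576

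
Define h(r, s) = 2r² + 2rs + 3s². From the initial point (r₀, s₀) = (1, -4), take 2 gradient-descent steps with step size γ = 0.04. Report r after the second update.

1.224

∇h = (4r + 2s, 2r + 6s)
Step 1: at (1, -4), ∇h = (-4, -22) → (1, -4) − 0.04·(-4, -22) = (1.16, -3.12)
Step 2: at (1.16, -3.12), ∇h = (-1.6, -16.4) → (1.16, -3.12) − 0.04·(-1.6, -16.4) = (1.224, -2.464)
r = 1.224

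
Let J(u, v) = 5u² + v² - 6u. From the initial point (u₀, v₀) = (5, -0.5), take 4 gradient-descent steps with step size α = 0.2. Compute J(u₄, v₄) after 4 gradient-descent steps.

∇J = (10u - 6, 2v)
(u₁, v₁) = (5, -0.5) − 0.2·(44, -1) = (-3.8, -0.3)
(u₂, v₂) = (-3.8, -0.3) − 0.2·(-44, -0.6) = (5, -0.18)
(u₃, v₃) = (5, -0.18) − 0.2·(44, -0.36) = (-3.8, -0.108)
(u₄, v₄) = (-3.8, -0.108) − 0.2·(-44, -0.216) = (5, -0.0648)
J(5, -0.0648) = 95.00419904

95.00419904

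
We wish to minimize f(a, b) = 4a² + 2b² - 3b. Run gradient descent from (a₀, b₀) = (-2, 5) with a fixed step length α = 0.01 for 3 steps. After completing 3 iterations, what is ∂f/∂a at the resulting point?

∇f = (8a, 4b - 3)
(a₁, b₁) = (-2, 5) − 0.01·(-16, 17) = (-1.84, 4.83)
(a₂, b₂) = (-1.84, 4.83) − 0.01·(-14.72, 16.32) = (-1.6928, 4.6668)
(a₃, b₃) = (-1.6928, 4.6668) − 0.01·(-13.5424, 15.6672) = (-1.557376, 4.510128)
∂f/∂a at (-1.557376, 4.510128) = -12.459008

-12.459008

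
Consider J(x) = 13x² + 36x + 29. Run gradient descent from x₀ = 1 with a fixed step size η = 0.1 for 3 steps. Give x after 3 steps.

J′(x) = 26x + 36
Step 1: J′(1) = 62; x₁ = 1 − 0.1·62 = -5.2
Step 2: J′(-5.2) = -99.2; x₂ = -5.2 − 0.1·(-99.2) = 4.72
Step 3: J′(4.72) = 158.72; x₃ = 4.72 − 0.1·158.72 = -11.152

-11.152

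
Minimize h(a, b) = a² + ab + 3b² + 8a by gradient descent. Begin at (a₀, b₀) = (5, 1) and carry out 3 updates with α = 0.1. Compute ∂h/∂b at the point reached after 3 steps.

-1.267

∇h = (2a + b + 8, a + 6b)
(a₁, b₁) = (5, 1) − 0.1·(19, 11) = (3.1, -0.1)
(a₂, b₂) = (3.1, -0.1) − 0.1·(14.1, 2.5) = (1.69, -0.35)
(a₃, b₃) = (1.69, -0.35) − 0.1·(11.03, -0.41) = (0.587, -0.309)
∂h/∂b at (0.587, -0.309) = -1.267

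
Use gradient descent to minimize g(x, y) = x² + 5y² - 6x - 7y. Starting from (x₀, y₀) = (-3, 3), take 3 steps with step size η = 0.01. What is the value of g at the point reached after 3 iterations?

34.496940161104

∇g = (2x - 6, 10y - 7)
(x₁, y₁) = (-3, 3) − 0.01·(-12, 23) = (-2.88, 2.77)
(x₂, y₂) = (-2.88, 2.77) − 0.01·(-11.76, 20.7) = (-2.7624, 2.563)
(x₃, y₃) = (-2.7624, 2.563) − 0.01·(-11.5248, 18.63) = (-2.647152, 2.3767)
g(-2.647152, 2.3767) = 34.496940161104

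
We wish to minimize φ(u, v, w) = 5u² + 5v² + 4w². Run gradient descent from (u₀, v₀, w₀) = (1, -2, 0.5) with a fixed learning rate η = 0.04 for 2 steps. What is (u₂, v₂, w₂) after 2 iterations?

∇φ = (10u, 10v, 8w)
(u₁, v₁, w₁) = (1, -2, 0.5) − 0.04·(10, -20, 4) = (0.6, -1.2, 0.34)
(u₂, v₂, w₂) = (0.6, -1.2, 0.34) − 0.04·(6, -12, 2.72) = (0.36, -0.72, 0.2312)

(0.36, -0.72, 0.2312)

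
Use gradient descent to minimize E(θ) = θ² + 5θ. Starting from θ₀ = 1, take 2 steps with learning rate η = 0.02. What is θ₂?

E′(θ) = 2θ + 5
Step 1: E′(1) = 7; θ₁ = 1 − 0.02·7 = 0.86
Step 2: E′(0.86) = 6.72; θ₂ = 0.86 − 0.02·6.72 = 0.7256

0.7256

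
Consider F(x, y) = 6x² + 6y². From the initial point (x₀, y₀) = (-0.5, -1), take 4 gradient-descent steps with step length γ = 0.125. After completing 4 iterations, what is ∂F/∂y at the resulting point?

∇F = (12x, 12y)
(x₁, y₁) = (-0.5, -1) − 0.125·(-6, -12) = (0.25, 0.5)
(x₂, y₂) = (0.25, 0.5) − 0.125·(3, 6) = (-0.125, -0.25)
(x₃, y₃) = (-0.125, -0.25) − 0.125·(-1.5, -3) = (0.0625, 0.125)
(x₄, y₄) = (0.0625, 0.125) − 0.125·(0.75, 1.5) = (-0.03125, -0.0625)
∂F/∂y at (-0.03125, -0.0625) = -0.75

-0.75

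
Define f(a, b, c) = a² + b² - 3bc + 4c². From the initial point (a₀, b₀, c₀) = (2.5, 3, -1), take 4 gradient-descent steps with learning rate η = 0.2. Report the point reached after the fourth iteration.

(0.324, 1.5552, -0.5184)

∇f = (2a, 2b - 3c, -3b + 8c)
Step 1: at (2.5, 3, -1), ∇f = (5, 9, -17) → (2.5, 3, -1) − 0.2·(5, 9, -17) = (1.5, 1.2, 2.4)
Step 2: at (1.5, 1.2, 2.4), ∇f = (3, -4.8, 15.6) → (1.5, 1.2, 2.4) − 0.2·(3, -4.8, 15.6) = (0.9, 2.16, -0.72)
Step 3: at (0.9, 2.16, -0.72), ∇f = (1.8, 6.48, -12.24) → (0.9, 2.16, -0.72) − 0.2·(1.8, 6.48, -12.24) = (0.54, 0.864, 1.728)
Step 4: at (0.54, 0.864, 1.728), ∇f = (1.08, -3.456, 11.232) → (0.54, 0.864, 1.728) − 0.2·(1.08, -3.456, 11.232) = (0.324, 1.5552, -0.5184)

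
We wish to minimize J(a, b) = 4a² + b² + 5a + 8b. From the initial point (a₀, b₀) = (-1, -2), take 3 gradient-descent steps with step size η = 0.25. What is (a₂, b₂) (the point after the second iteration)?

∇J = (8a + 5, 2b + 8)
(a₁, b₁) = (-1, -2) − 0.25·(-3, 4) = (-0.25, -3)
(a₂, b₂) = (-0.25, -3) − 0.25·(3, 2) = (-1, -3.5)

(-1, -3.5)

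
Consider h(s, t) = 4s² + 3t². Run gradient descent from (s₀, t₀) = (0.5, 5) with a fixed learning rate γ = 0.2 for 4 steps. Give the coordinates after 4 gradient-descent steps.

∇h = (8s, 6t)
Step 1: at (0.5, 5), ∇h = (4, 30) → (0.5, 5) − 0.2·(4, 30) = (-0.3, -1)
Step 2: at (-0.3, -1), ∇h = (-2.4, -6) → (-0.3, -1) − 0.2·(-2.4, -6) = (0.18, 0.2)
Step 3: at (0.18, 0.2), ∇h = (1.44, 1.2) → (0.18, 0.2) − 0.2·(1.44, 1.2) = (-0.108, -0.04)
Step 4: at (-0.108, -0.04), ∇h = (-0.864, -0.24) → (-0.108, -0.04) − 0.2·(-0.864, -0.24) = (0.0648, 0.008)

(0.0648, 0.008)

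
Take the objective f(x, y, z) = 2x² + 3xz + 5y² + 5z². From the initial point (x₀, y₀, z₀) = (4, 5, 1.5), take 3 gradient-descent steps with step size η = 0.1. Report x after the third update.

1.0935

∇f = (4x + 3z, 10y, 3x + 10z)
(x₁, y₁, z₁) = (4, 5, 1.5) − 0.1·(20.5, 50, 27) = (1.95, 0, -1.2)
(x₂, y₂, z₂) = (1.95, 0, -1.2) − 0.1·(4.2, 0, -6.15) = (1.53, 0, -0.585)
(x₃, y₃, z₃) = (1.53, 0, -0.585) − 0.1·(4.365, 0, -1.26) = (1.0935, 0, -0.459)
x = 1.0935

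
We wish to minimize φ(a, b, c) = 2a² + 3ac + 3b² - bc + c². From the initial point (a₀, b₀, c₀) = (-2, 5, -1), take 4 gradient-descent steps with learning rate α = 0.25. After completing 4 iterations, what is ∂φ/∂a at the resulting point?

-3.4921875

∇φ = (4a + 3c, 6b - c, 3a - b + 2c)
Step 1: at (-2, 5, -1), ∇φ = (-11, 31, -13) → (-2, 5, -1) − 0.25·(-11, 31, -13) = (0.75, -2.75, 2.25)
Step 2: at (0.75, -2.75, 2.25), ∇φ = (9.75, -18.75, 9.5) → (0.75, -2.75, 2.25) − 0.25·(9.75, -18.75, 9.5) = (-1.6875, 1.9375, -0.125)
Step 3: at (-1.6875, 1.9375, -0.125), ∇φ = (-7.125, 11.75, -7.25) → (-1.6875, 1.9375, -0.125) − 0.25·(-7.125, 11.75, -7.25) = (0.09375, -1, 1.6875)
Step 4: at (0.09375, -1, 1.6875), ∇φ = (5.4375, -7.6875, 4.65625) → (0.09375, -1, 1.6875) − 0.25·(5.4375, -7.6875, 4.65625) = (-1.265625, 0.921875, 0.5234375)
∂φ/∂a at (-1.265625, 0.921875, 0.5234375) = -3.4921875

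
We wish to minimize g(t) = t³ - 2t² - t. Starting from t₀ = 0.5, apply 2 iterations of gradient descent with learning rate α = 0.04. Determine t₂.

0.682628

g′(t) = 3t² - 4t - 1
Step 1: g′(0.5) = -2.25; t₁ = 0.5 − 0.04·(-2.25) = 0.59
Step 2: g′(0.59) = -2.3157; t₂ = 0.59 − 0.04·(-2.3157) = 0.682628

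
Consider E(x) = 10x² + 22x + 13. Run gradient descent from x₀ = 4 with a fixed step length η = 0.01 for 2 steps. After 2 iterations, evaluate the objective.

E′(x) = 20x + 22
x₁ = 4 − 0.01·102 = 2.98
x₂ = 2.98 − 0.01·81.6 = 2.164
E(2.164) = 107.43696

107.43696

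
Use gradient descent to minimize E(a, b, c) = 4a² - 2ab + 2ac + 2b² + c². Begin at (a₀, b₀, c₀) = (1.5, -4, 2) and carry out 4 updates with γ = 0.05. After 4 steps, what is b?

-1.62165

∇E = (8a - 2b + 2c, -2a + 4b, 2a + 2c)
Step 1: at (1.5, -4, 2), ∇E = (24, -19, 7) → (1.5, -4, 2) − 0.05·(24, -19, 7) = (0.3, -3.05, 1.65)
Step 2: at (0.3, -3.05, 1.65), ∇E = (11.8, -12.8, 3.9) → (0.3, -3.05, 1.65) − 0.05·(11.8, -12.8, 3.9) = (-0.29, -2.41, 1.455)
Step 3: at (-0.29, -2.41, 1.455), ∇E = (5.41, -9.06, 2.33) → (-0.29, -2.41, 1.455) − 0.05·(5.41, -9.06, 2.33) = (-0.5605, -1.957, 1.3385)
Step 4: at (-0.5605, -1.957, 1.3385), ∇E = (2.107, -6.707, 1.556) → (-0.5605, -1.957, 1.3385) − 0.05·(2.107, -6.707, 1.556) = (-0.66585, -1.62165, 1.2607)
b = -1.62165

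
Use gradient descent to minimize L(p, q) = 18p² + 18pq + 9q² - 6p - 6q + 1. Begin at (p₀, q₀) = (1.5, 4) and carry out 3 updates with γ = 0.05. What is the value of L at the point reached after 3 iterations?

∇L = (36p + 18q - 6, 18p + 18q - 6)
(p₁, q₁) = (1.5, 4) − 0.05·(120, 93) = (-4.5, -0.65)
(p₂, q₂) = (-4.5, -0.65) − 0.05·(-179.7, -98.7) = (4.485, 4.285)
(p₃, q₃) = (4.485, 4.285) − 0.05·(232.59, 151.86) = (-7.1445, -3.308)
L(-7.1445, -3.308) = 1506.4027285

1506.4027285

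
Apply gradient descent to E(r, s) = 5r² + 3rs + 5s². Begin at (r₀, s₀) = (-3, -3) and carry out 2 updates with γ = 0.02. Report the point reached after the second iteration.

(-1.6428, -1.6428)

∇E = (10r + 3s, 3r + 10s)
(r₁, s₁) = (-3, -3) − 0.02·(-39, -39) = (-2.22, -2.22)
(r₂, s₂) = (-2.22, -2.22) − 0.02·(-28.86, -28.86) = (-1.6428, -1.6428)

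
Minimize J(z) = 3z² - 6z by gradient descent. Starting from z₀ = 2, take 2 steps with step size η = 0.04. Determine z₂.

1.5776

J′(z) = 6z - 6
z₁ = 2 − 0.04·6 = 1.76
z₂ = 1.76 − 0.04·4.56 = 1.5776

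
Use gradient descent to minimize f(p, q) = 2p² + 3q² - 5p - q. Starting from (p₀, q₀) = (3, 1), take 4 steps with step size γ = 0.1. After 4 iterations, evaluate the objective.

-3.10409152

∇f = (4p - 5, 6q - 1)
Step 1: at (3, 1), ∇f = (7, 5) → (3, 1) − 0.1·(7, 5) = (2.3, 0.5)
Step 2: at (2.3, 0.5), ∇f = (4.2, 2) → (2.3, 0.5) − 0.1·(4.2, 2) = (1.88, 0.3)
Step 3: at (1.88, 0.3), ∇f = (2.52, 0.8) → (1.88, 0.3) − 0.1·(2.52, 0.8) = (1.628, 0.22)
Step 4: at (1.628, 0.22), ∇f = (1.512, 0.32) → (1.628, 0.22) − 0.1·(1.512, 0.32) = (1.4768, 0.188)
f(1.4768, 0.188) = -3.10409152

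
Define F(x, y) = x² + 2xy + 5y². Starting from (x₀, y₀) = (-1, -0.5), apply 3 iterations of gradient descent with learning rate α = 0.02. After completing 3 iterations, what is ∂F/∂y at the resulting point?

-3.332928

∇F = (2x + 2y, 2x + 10y)
(x₁, y₁) = (-1, -0.5) − 0.02·(-3, -7) = (-0.94, -0.36)
(x₂, y₂) = (-0.94, -0.36) − 0.02·(-2.6, -5.48) = (-0.888, -0.2504)
(x₃, y₃) = (-0.888, -0.2504) − 0.02·(-2.2768, -4.28) = (-0.842464, -0.1648)
∂F/∂y at (-0.842464, -0.1648) = -3.332928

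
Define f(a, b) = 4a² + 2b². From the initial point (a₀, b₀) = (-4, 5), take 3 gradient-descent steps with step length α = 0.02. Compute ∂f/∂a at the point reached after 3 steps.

∇f = (8a, 4b)
Step 1: at (-4, 5), ∇f = (-32, 20) → (-4, 5) − 0.02·(-32, 20) = (-3.36, 4.6)
Step 2: at (-3.36, 4.6), ∇f = (-26.88, 18.4) → (-3.36, 4.6) − 0.02·(-26.88, 18.4) = (-2.8224, 4.232)
Step 3: at (-2.8224, 4.232), ∇f = (-22.5792, 16.928) → (-2.8224, 4.232) − 0.02·(-22.5792, 16.928) = (-2.370816, 3.89344)
∂f/∂a at (-2.370816, 3.89344) = -18.966528

-18.966528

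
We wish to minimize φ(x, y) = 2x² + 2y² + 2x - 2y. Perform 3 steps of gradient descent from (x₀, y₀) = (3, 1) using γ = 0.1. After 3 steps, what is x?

∇φ = (4x + 2, 4y - 2)
Step 1: at (3, 1), ∇φ = (14, 2) → (3, 1) − 0.1·(14, 2) = (1.6, 0.8)
Step 2: at (1.6, 0.8), ∇φ = (8.4, 1.2) → (1.6, 0.8) − 0.1·(8.4, 1.2) = (0.76, 0.68)
Step 3: at (0.76, 0.68), ∇φ = (5.04, 0.72) → (0.76, 0.68) − 0.1·(5.04, 0.72) = (0.256, 0.608)
x = 0.256

0.256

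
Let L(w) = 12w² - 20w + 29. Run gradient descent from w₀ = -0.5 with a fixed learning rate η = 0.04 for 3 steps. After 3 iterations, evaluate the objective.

20.666666754048

L′(w) = 24w - 20
Step 1: L′(-0.5) = -32; w₁ = -0.5 − 0.04·(-32) = 0.78
Step 2: L′(0.78) = -1.28; w₂ = 0.78 − 0.04·(-1.28) = 0.8312
Step 3: L′(0.8312) = -0.0512; w₃ = 0.8312 − 0.04·(-0.0512) = 0.833248
L(0.833248) = 20.666666754048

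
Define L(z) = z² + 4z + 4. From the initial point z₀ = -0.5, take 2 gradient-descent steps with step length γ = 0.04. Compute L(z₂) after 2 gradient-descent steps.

L′(z) = 2z + 4
z₁ = -0.5 − 0.04·3 = -0.62
z₂ = -0.62 − 0.04·2.76 = -0.7304
L(-0.7304) = 1.61188416

1.61188416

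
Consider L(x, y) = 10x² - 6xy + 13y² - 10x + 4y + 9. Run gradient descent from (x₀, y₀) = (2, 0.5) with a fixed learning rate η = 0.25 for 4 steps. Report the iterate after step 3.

(-85, 51.5625)

∇L = (20x - 6y - 10, -6x + 26y + 4)
Step 1: at (2, 0.5), ∇L = (27, 5) → (2, 0.5) − 0.25·(27, 5) = (-4.75, -0.75)
Step 2: at (-4.75, -0.75), ∇L = (-100.5, 13) → (-4.75, -0.75) − 0.25·(-100.5, 13) = (20.375, -4)
Step 3: at (20.375, -4), ∇L = (421.5, -222.25) → (20.375, -4) − 0.25·(421.5, -222.25) = (-85, 51.5625)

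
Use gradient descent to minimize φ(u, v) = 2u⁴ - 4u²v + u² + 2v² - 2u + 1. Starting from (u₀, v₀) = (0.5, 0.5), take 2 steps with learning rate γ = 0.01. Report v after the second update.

∇φ = (8u³ - 8uv + 2u - 2, -4u² + 4v)
(u₁, v₁) = (0.5, 0.5) − 0.01·(-2, 1) = (0.52, 0.49)
(u₂, v₂) = (0.52, 0.49) − 0.01·(-1.873536, 0.8784) = (0.53873536, 0.481216)
v = 0.481216

0.481216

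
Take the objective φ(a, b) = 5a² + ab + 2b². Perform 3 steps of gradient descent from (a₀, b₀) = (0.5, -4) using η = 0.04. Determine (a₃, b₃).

∇φ = (10a + b, a + 4b)
Step 1: at (0.5, -4), ∇φ = (1, -15.5) → (0.5, -4) − 0.04·(1, -15.5) = (0.46, -3.38)
Step 2: at (0.46, -3.38), ∇φ = (1.22, -13.06) → (0.46, -3.38) − 0.04·(1.22, -13.06) = (0.4112, -2.8576)
Step 3: at (0.4112, -2.8576), ∇φ = (1.2544, -11.0192) → (0.4112, -2.8576) − 0.04·(1.2544, -11.0192) = (0.361024, -2.416832)

(0.361024, -2.416832)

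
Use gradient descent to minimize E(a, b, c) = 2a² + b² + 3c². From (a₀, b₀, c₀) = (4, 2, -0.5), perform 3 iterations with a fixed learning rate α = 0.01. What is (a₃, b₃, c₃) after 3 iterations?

∇E = (4a, 2b, 6c)
Step 1: at (4, 2, -0.5), ∇E = (16, 4, -3) → (4, 2, -0.5) − 0.01·(16, 4, -3) = (3.84, 1.96, -0.47)
Step 2: at (3.84, 1.96, -0.47), ∇E = (15.36, 3.92, -2.82) → (3.84, 1.96, -0.47) − 0.01·(15.36, 3.92, -2.82) = (3.6864, 1.9208, -0.4418)
Step 3: at (3.6864, 1.9208, -0.4418), ∇E = (14.7456, 3.8416, -2.6508) → (3.6864, 1.9208, -0.4418) − 0.01·(14.7456, 3.8416, -2.6508) = (3.538944, 1.882384, -0.415292)

(3.538944, 1.882384, -0.415292)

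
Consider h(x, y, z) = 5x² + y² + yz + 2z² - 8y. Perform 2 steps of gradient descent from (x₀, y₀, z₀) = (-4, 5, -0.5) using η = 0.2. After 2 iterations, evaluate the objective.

∇h = (10x, 2y + z - 8, y + 4z)
Step 1: at (-4, 5, -0.5), ∇h = (-40, 1.5, 3) → (-4, 5, -0.5) − 0.2·(-40, 1.5, 3) = (4, 4.7, -1.1)
Step 2: at (4, 4.7, -1.1), ∇h = (40, 0.3, 0.3) → (4, 4.7, -1.1) − 0.2·(40, 0.3, 0.3) = (-4, 4.64, -1.16)
h(-4, 4.64, -1.16) = 61.7184

61.7184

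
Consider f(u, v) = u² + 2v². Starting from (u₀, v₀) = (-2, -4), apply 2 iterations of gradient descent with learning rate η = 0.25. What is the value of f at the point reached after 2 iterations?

∇f = (2u, 4v)
Step 1: at (-2, -4), ∇f = (-4, -16) → (-2, -4) − 0.25·(-4, -16) = (-1, 0)
Step 2: at (-1, 0), ∇f = (-2, 0) → (-1, 0) − 0.25·(-2, 0) = (-0.5, 0)
f(-0.5, 0) = 0.25

0.25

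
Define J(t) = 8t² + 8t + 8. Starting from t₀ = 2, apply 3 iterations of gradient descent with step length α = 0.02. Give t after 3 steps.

0.28608

J′(t) = 16t + 8
Step 1: J′(2) = 40; t₁ = 2 − 0.02·40 = 1.2
Step 2: J′(1.2) = 27.2; t₂ = 1.2 − 0.02·27.2 = 0.656
Step 3: J′(0.656) = 18.496; t₃ = 0.656 − 0.02·18.496 = 0.28608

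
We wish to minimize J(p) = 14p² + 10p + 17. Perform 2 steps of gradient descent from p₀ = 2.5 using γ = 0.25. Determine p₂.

J′(p) = 28p + 10
Step 1: J′(2.5) = 80; p₁ = 2.5 − 0.25·80 = -17.5
Step 2: J′(-17.5) = -480; p₂ = -17.5 − 0.25·(-480) = 102.5

102.5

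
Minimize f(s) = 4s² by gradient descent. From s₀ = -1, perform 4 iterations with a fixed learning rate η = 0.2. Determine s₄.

-0.1296

f′(s) = 8s
s₁ = -1 − 0.2·(-8) = 0.6
s₂ = 0.6 − 0.2·4.8 = -0.36
s₃ = -0.36 − 0.2·(-2.88) = 0.216
s₄ = 0.216 − 0.2·1.728 = -0.1296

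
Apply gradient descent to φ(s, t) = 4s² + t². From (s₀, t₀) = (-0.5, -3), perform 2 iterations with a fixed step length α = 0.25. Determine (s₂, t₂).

∇φ = (8s, 2t)
Step 1: at (-0.5, -3), ∇φ = (-4, -6) → (-0.5, -3) − 0.25·(-4, -6) = (0.5, -1.5)
Step 2: at (0.5, -1.5), ∇φ = (4, -3) → (0.5, -1.5) − 0.25·(4, -3) = (-0.5, -0.75)

(-0.5, -0.75)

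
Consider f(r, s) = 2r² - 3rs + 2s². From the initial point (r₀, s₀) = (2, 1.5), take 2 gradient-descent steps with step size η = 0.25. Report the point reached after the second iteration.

∇f = (4r - 3s, -3r + 4s)
Step 1: at (2, 1.5), ∇f = (3.5, 0) → (2, 1.5) − 0.25·(3.5, 0) = (1.125, 1.5)
Step 2: at (1.125, 1.5), ∇f = (0, 2.625) → (1.125, 1.5) − 0.25·(0, 2.625) = (1.125, 0.84375)

(1.125, 0.84375)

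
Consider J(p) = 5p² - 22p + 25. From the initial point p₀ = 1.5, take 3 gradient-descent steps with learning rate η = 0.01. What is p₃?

J′(p) = 10p - 22
p₁ = 1.5 − 0.01·(-7) = 1.57
p₂ = 1.57 − 0.01·(-6.3) = 1.633
p₃ = 1.633 − 0.01·(-5.67) = 1.6897

1.6897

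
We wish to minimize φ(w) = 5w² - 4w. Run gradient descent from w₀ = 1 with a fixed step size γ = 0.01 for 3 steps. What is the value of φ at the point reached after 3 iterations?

0.1565938

φ′(w) = 10w - 4
Step 1: φ′(1) = 6; w₁ = 1 − 0.01·6 = 0.94
Step 2: φ′(0.94) = 5.4; w₂ = 0.94 − 0.01·5.4 = 0.886
Step 3: φ′(0.886) = 4.86; w₃ = 0.886 − 0.01·4.86 = 0.8374
φ(0.8374) = 0.1565938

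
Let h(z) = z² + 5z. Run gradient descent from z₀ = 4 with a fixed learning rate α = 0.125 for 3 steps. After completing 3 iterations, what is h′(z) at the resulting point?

h′(z) = 2z + 5
Step 1: h′(4) = 13; z₁ = 4 − 0.125·13 = 2.375
Step 2: h′(2.375) = 9.75; z₂ = 2.375 − 0.125·9.75 = 1.15625
Step 3: h′(1.15625) = 7.3125; z₃ = 1.15625 − 0.125·7.3125 = 0.2421875
h′(z) at (0.2421875) = 5.484375

5.484375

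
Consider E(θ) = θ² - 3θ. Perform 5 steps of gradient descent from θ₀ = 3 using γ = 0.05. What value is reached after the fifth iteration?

2.385735

E′(θ) = 2θ - 3
Step 1: E′(3) = 3; θ₁ = 3 − 0.05·3 = 2.85
Step 2: E′(2.85) = 2.7; θ₂ = 2.85 − 0.05·2.7 = 2.715
Step 3: E′(2.715) = 2.43; θ₃ = 2.715 − 0.05·2.43 = 2.5935
Step 4: E′(2.5935) = 2.187; θ₄ = 2.5935 − 0.05·2.187 = 2.48415
Step 5: E′(2.48415) = 1.9683; θ₅ = 2.48415 − 0.05·1.9683 = 2.385735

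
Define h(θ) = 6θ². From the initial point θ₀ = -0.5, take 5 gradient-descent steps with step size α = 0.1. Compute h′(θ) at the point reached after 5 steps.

0.00192

h′(θ) = 12θ
θ₁ = -0.5 − 0.1·(-6) = 0.1
θ₂ = 0.1 − 0.1·1.2 = -0.02
θ₃ = -0.02 − 0.1·(-0.24) = 0.004
θ₄ = 0.004 − 0.1·0.048 = -0.0008
θ₅ = -0.0008 − 0.1·(-0.0096) = 0.00016
h′(θ) at (0.00016) = 0.00192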